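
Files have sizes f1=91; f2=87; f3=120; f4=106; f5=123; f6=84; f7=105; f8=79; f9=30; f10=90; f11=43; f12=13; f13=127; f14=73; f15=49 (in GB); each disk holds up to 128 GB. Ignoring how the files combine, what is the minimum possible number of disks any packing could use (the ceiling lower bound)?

Total size = 91 + 87 + 120 + 106 + 123 + 84 + 105 + 79 + 30 + 90 + 43 + 13 + 127 + 73 + 49 = 1220 GB.
⌈1220 / 128⌉ = 10.

10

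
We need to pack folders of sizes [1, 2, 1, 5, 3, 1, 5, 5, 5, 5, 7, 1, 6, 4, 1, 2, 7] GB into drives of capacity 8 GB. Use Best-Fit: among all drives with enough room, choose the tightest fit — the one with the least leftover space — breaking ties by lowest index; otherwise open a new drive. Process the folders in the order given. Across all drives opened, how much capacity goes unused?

19

drive 1: place 1 GB, 7 GB left
drive 1: place 2 GB, 5 GB left
drive 1: place 1 GB, 4 GB left
drive 2: place 5 GB, 3 GB left
drive 2: place 3 GB, 0 GB left
drive 1: place 1 GB, 3 GB left
drive 3: place 5 GB, 3 GB left
drive 4: place 5 GB, 3 GB left
drive 5: place 5 GB, 3 GB left
drive 6: place 5 GB, 3 GB left
drive 7: place 7 GB, 1 GB left
drive 7: place 1 GB, 0 GB left
drive 8: place 6 GB, 2 GB left
drive 9: place 4 GB, 4 GB left
drive 8: place 1 GB, 1 GB left
drive 1: place 2 GB, 1 GB left
drive 10: place 7 GB, 1 GB left
10 drives × 8 GB = 80 GB; used 61 GB; unused 19 GB.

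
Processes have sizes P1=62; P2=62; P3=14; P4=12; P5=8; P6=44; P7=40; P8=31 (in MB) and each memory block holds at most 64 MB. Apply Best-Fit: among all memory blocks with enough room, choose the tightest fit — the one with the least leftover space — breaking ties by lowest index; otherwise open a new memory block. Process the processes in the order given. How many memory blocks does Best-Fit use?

6

P1 (62 MB) → memory block 1 (remaining 2 MB)
P2 (62 MB) → memory block 2 (remaining 2 MB)
P3 (14 MB) → memory block 3 (remaining 50 MB)
P4 (12 MB) → memory block 3 (remaining 38 MB)
P5 (8 MB) → memory block 3 (remaining 30 MB)
P6 (44 MB) → memory block 4 (remaining 20 MB)
P7 (40 MB) → memory block 5 (remaining 24 MB)
P8 (31 MB) → memory block 6 (remaining 33 MB)
Final memory blocks: [62] [62] [14,12,8] [44] [40] [31].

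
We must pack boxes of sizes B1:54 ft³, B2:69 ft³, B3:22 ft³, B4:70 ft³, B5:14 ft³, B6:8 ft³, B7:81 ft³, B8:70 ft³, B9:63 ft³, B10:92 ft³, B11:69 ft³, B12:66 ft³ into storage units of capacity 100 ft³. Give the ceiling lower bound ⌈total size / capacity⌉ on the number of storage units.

7 storage units

Total size = 54 + 69 + 22 + 70 + 14 + 8 + 81 + 70 + 63 + 92 + 69 + 66 = 678 ft³.
⌈678 / 100⌉ = 7.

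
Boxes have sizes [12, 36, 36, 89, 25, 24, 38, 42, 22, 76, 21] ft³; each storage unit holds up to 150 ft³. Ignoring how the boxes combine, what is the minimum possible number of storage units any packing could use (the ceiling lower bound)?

3 storage units

Total size = 12 + 36 + 36 + 89 + 25 + 24 + 38 + 42 + 22 + 76 + 21 = 421 ft³.
⌈421 / 150⌉ = 3.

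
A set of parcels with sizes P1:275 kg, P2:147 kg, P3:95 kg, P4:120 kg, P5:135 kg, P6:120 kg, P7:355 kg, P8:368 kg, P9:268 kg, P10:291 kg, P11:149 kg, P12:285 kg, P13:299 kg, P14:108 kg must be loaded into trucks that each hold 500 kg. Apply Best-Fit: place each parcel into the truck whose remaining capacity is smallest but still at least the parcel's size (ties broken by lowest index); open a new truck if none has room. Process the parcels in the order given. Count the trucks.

8

truck 1: place P1 (275 kg), 225 kg left
truck 1: place P2 (147 kg), 78 kg left
truck 2: place P3 (95 kg), 405 kg left
truck 2: place P4 (120 kg), 285 kg left
truck 2: place P5 (135 kg), 150 kg left
truck 2: place P6 (120 kg), 30 kg left
truck 3: place P7 (355 kg), 145 kg left
truck 4: place P8 (368 kg), 132 kg left
truck 5: place P9 (268 kg), 232 kg left
truck 6: place P10 (291 kg), 209 kg left
truck 6: place P11 (149 kg), 60 kg left
truck 7: place P12 (285 kg), 215 kg left
truck 8: place P13 (299 kg), 201 kg left
truck 4: place P14 (108 kg), 24 kg left
Final trucks: [275,147] [95,120,135,120] [355] [368,108] [268] [291,149] [285] [299].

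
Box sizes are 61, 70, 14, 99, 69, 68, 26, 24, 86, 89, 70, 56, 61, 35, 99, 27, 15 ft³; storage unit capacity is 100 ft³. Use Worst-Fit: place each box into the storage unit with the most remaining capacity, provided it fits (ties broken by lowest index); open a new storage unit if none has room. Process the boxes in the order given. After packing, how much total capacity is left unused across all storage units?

131

61 ft³ → storage unit 1 (remaining 39 ft³)
70 ft³ → storage unit 2 (remaining 30 ft³)
14 ft³ → storage unit 1 (remaining 25 ft³)
99 ft³ → storage unit 3 (remaining 1 ft³)
69 ft³ → storage unit 4 (remaining 31 ft³)
68 ft³ → storage unit 5 (remaining 32 ft³)
26 ft³ → storage unit 5 (remaining 6 ft³)
24 ft³ → storage unit 4 (remaining 7 ft³)
86 ft³ → storage unit 6 (remaining 14 ft³)
89 ft³ → storage unit 7 (remaining 11 ft³)
70 ft³ → storage unit 8 (remaining 30 ft³)
56 ft³ → storage unit 9 (remaining 44 ft³)
61 ft³ → storage unit 10 (remaining 39 ft³)
35 ft³ → storage unit 9 (remaining 9 ft³)
99 ft³ → storage unit 11 (remaining 1 ft³)
27 ft³ → storage unit 10 (remaining 12 ft³)
15 ft³ → storage unit 2 (remaining 15 ft³)
11 storage units × 100 ft³ = 1100 ft³; used 969 ft³; unused 131 ft³.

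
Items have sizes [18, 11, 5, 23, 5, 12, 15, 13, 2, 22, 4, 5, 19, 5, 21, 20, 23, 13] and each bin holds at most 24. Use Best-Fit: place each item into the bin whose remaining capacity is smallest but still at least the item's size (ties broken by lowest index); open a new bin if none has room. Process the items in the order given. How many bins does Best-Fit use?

Put 18 in bin 1; 6 remain.
Put 11 in bin 2; 13 remain.
Put 5 in bin 1; 1 remain.
Put 23 in bin 3; 1 remain.
Put 5 in bin 2; 8 remain.
Put 12 in bin 4; 12 remain.
Put 15 in bin 5; 9 remain.
Put 13 in bin 6; 11 remain.
Put 2 in bin 2; 6 remain.
Put 22 in bin 7; 2 remain.
Put 4 in bin 2; 2 remain.
Put 5 in bin 5; 4 remain.
Put 19 in bin 8; 5 remain.
Put 5 in bin 8; 0 remain.
Put 21 in bin 9; 3 remain.
Put 20 in bin 10; 4 remain.
Put 23 in bin 11; 1 remain.
Put 13 in bin 12; 11 remain.

12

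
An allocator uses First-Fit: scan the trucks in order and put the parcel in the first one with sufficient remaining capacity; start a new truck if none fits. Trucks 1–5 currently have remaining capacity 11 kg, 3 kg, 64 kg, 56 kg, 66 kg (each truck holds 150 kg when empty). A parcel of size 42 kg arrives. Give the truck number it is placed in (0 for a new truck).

Trucks with room: truck 3 (64 kg), truck 4 (56 kg), truck 5 (66 kg).
The first with room is truck 3.

3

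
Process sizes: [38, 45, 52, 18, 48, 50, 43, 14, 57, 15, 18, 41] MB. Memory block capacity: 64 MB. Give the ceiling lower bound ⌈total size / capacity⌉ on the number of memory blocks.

7

Total size = 38 + 45 + 52 + 18 + 48 + 50 + 43 + 14 + 57 + 15 + 18 + 41 = 439 MB.
⌈439 / 64⌉ = 7.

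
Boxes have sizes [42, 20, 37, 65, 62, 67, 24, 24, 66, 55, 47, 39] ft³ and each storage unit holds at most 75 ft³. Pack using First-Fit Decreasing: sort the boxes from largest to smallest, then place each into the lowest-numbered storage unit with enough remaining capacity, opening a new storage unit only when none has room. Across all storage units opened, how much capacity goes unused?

Sorted descending: 67, 66, 65, 62, 55, 47, 42, 39, 37, 24, 24, 20.
Put 67 ft³ in storage unit 1; 8 ft³ remain.
Put 66 ft³ in storage unit 2; 9 ft³ remain.
Put 65 ft³ in storage unit 3; 10 ft³ remain.
Put 62 ft³ in storage unit 4; 13 ft³ remain.
Put 55 ft³ in storage unit 5; 20 ft³ remain.
Put 47 ft³ in storage unit 6; 28 ft³ remain.
Put 42 ft³ in storage unit 7; 33 ft³ remain.
Put 39 ft³ in storage unit 8; 36 ft³ remain.
Put 37 ft³ in storage unit 9; 38 ft³ remain.
Put 24 ft³ in storage unit 6; 4 ft³ remain.
Put 24 ft³ in storage unit 7; 9 ft³ remain.
Put 20 ft³ in storage unit 5; 0 ft³ remain.
9 storage units × 75 ft³ = 675 ft³; used 548 ft³; unused 127 ft³.

127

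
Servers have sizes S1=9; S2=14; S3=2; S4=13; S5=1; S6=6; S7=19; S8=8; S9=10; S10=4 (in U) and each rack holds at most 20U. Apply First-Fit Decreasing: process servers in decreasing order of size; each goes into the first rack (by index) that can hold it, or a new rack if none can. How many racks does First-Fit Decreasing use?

5

Sorted descending: 19, 14, 13, 10, 9, 8, 6, 4, 2, 1.
19U → rack 1 (remaining 1U)
14U → rack 2 (remaining 6U)
13U → rack 3 (remaining 7U)
10U → rack 4 (remaining 10U)
9U → rack 4 (remaining 1U)
8U → rack 5 (remaining 12U)
6U → rack 2 (remaining 0U)
4U → rack 3 (remaining 3U)
2U → rack 3 (remaining 1U)
1U → rack 1 (remaining 0U)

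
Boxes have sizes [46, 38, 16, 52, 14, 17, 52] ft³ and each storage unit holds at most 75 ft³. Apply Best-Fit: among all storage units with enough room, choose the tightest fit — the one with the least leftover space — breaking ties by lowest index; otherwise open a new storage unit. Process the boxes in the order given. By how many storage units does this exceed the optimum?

0

Best-Fit: [46,16] [38,17] [52,14] [52] → 4 storage units.
Total size 235 ft³; any packing needs at least ⌈235/75⌉ = 4 storage units.
So 4 is already optimal.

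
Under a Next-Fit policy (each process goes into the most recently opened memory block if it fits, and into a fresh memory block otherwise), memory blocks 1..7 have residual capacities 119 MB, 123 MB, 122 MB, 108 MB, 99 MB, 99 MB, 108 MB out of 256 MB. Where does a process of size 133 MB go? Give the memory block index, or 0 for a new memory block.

0

Next-Fit only looks at memory block 7, which has 108 MB free.
133 MB does not fit, so a new memory block is opened.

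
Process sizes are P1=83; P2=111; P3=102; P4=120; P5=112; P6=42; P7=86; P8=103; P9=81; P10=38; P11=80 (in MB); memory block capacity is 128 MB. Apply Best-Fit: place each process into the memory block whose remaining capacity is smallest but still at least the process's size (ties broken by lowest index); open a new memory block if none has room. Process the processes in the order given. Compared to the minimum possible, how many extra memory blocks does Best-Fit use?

Best-Fit: [83,42] [111] [102] [120] [112] [86,38] [103] [81] [80] → 9 memory blocks.
9 processes exceed 64 MB (half the capacity), and no two of those can share a memory block, so at least 9 memory blocks are needed.
So 9 is already optimal.

0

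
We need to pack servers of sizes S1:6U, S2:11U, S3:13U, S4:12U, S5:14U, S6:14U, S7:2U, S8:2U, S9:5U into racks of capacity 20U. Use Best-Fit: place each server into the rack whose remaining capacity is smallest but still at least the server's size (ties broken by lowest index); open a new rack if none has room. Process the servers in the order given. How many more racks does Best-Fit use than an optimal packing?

0

Best-Fit: [6,11,2] [13] [12] [14,2] [14,5] → 5 racks.
5 servers exceed 10U (half the capacity), and no two of those can share a rack, so at least 5 racks are needed.
So 5 is already optimal.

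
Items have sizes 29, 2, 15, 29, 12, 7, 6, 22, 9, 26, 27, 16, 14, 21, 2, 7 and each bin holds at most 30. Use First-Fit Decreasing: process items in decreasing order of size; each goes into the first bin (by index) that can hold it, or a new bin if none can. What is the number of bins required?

Sorted descending: 29, 29, 27, 26, 22, 21, 16, 15, 14, 12, 9, 7, 7, 6, 2, 2.
bin 1: place 29, 1 left
bin 2: place 29, 1 left
bin 3: place 27, 3 left
bin 4: place 26, 4 left
bin 5: place 22, 8 left
bin 6: place 21, 9 left
bin 7: place 16, 14 left
bin 8: place 15, 15 left
bin 7: place 14, 0 left
bin 8: place 12, 3 left
bin 6: place 9, 0 left
bin 5: place 7, 1 left
bin 9: place 7, 23 left
bin 9: place 6, 17 left
bin 3: place 2, 1 left
bin 4: place 2, 2 left

9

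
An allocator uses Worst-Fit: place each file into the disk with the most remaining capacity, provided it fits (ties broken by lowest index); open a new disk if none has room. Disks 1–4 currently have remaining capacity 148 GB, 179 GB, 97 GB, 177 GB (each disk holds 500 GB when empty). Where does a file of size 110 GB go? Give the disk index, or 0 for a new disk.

2

Disks with room: disk 1 (148 GB), disk 2 (179 GB), disk 4 (177 GB).
Most room is disk 2 with 179 GB free.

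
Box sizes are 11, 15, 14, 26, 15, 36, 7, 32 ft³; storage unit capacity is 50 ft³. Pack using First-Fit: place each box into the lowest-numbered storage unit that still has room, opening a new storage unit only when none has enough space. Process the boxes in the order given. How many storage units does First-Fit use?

4

storage unit 1: place 11 ft³, 39 ft³ left
storage unit 1: place 15 ft³, 24 ft³ left
storage unit 1: place 14 ft³, 10 ft³ left
storage unit 2: place 26 ft³, 24 ft³ left
storage unit 2: place 15 ft³, 9 ft³ left
storage unit 3: place 36 ft³, 14 ft³ left
storage unit 1: place 7 ft³, 3 ft³ left
storage unit 4: place 32 ft³, 18 ft³ left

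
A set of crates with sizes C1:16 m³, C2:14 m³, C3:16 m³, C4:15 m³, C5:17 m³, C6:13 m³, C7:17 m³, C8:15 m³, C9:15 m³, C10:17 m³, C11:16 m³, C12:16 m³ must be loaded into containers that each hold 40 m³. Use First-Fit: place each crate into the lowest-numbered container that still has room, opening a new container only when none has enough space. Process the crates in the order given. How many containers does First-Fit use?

6 containers

Put C1 (16 m³) in container 1; 24 m³ remain.
Put C2 (14 m³) in container 1; 10 m³ remain.
Put C3 (16 m³) in container 2; 24 m³ remain.
Put C4 (15 m³) in container 2; 9 m³ remain.
Put C5 (17 m³) in container 3; 23 m³ remain.
Put C6 (13 m³) in container 3; 10 m³ remain.
Put C7 (17 m³) in container 4; 23 m³ remain.
Put C8 (15 m³) in container 4; 8 m³ remain.
Put C9 (15 m³) in container 5; 25 m³ remain.
Put C10 (17 m³) in container 5; 8 m³ remain.
Put C11 (16 m³) in container 6; 24 m³ remain.
Put C12 (16 m³) in container 6; 8 m³ remain.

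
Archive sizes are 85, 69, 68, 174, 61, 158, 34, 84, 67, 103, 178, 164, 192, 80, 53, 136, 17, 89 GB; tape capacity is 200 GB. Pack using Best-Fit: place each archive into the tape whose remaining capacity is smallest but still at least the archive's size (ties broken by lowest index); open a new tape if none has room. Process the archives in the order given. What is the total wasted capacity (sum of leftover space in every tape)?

388

85 GB → tape 1 (remaining 115 GB)
69 GB → tape 1 (remaining 46 GB)
68 GB → tape 2 (remaining 132 GB)
174 GB → tape 3 (remaining 26 GB)
61 GB → tape 2 (remaining 71 GB)
158 GB → tape 4 (remaining 42 GB)
34 GB → tape 4 (remaining 8 GB)
84 GB → tape 5 (remaining 116 GB)
67 GB → tape 2 (remaining 4 GB)
103 GB → tape 5 (remaining 13 GB)
178 GB → tape 6 (remaining 22 GB)
164 GB → tape 7 (remaining 36 GB)
192 GB → tape 8 (remaining 8 GB)
80 GB → tape 9 (remaining 120 GB)
53 GB → tape 9 (remaining 67 GB)
136 GB → tape 10 (remaining 64 GB)
17 GB → tape 6 (remaining 5 GB)
89 GB → tape 11 (remaining 111 GB)
11 tapes × 200 GB = 2200 GB; used 1812 GB; unused 388 GB.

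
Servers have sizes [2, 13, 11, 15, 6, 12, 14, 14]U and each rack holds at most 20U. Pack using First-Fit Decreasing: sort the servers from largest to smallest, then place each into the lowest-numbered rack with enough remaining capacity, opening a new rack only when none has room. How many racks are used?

Sorted descending: 15, 14, 14, 13, 12, 11, 6, 2.
Put 15U in rack 1; 5U remain.
Put 14U in rack 2; 6U remain.
Put 14U in rack 3; 6U remain.
Put 13U in rack 4; 7U remain.
Put 12U in rack 5; 8U remain.
Put 11U in rack 6; 9U remain.
Put 6U in rack 2; 0U remain.
Put 2U in rack 1; 3U remain.
Final racks: [15,2] [14,6] [14] [13] [12] [11].

6 racks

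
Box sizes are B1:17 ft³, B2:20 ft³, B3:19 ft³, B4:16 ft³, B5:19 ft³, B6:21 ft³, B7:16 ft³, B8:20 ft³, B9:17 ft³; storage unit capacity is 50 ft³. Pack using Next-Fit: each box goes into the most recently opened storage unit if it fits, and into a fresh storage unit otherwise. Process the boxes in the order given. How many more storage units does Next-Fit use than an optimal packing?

Next-Fit: [17,20] [19,16] [19,21] [16,20] [17] → 5 storage units.
Total size 165 ft³; any packing needs at least ⌈165/50⌉ = 4 storage units.
An optimal packing achieves that bound: [21,20] [20,19] [19,17] [17,16,16] → 4 storage units.
Excess: 5 − 4 = 1.

1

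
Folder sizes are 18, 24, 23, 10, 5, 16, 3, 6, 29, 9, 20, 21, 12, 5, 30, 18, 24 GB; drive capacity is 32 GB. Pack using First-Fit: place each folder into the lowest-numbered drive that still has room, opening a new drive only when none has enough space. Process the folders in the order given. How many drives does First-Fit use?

Put 18 GB in drive 1; 14 GB remain.
Put 24 GB in drive 2; 8 GB remain.
Put 23 GB in drive 3; 9 GB remain.
Put 10 GB in drive 1; 4 GB remain.
Put 5 GB in drive 2; 3 GB remain.
Put 16 GB in drive 4; 16 GB remain.
Put 3 GB in drive 1; 1 GB remain.
Put 6 GB in drive 3; 3 GB remain.
Put 29 GB in drive 5; 3 GB remain.
Put 9 GB in drive 4; 7 GB remain.
Put 20 GB in drive 6; 12 GB remain.
Put 21 GB in drive 7; 11 GB remain.
Put 12 GB in drive 6; 0 GB remain.
Put 5 GB in drive 4; 2 GB remain.
Put 30 GB in drive 8; 2 GB remain.
Put 18 GB in drive 9; 14 GB remain.
Put 24 GB in drive 10; 8 GB remain.

10 drives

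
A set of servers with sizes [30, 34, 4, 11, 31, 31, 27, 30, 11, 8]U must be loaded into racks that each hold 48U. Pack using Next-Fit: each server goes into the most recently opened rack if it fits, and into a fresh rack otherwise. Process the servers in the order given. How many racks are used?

7 racks

rack 1: place 30U, 18U left
rack 2: place 34U, 14U left
rack 2: place 4U, 10U left
rack 3: place 11U, 37U left
rack 3: place 31U, 6U left
rack 4: place 31U, 17U left
rack 5: place 27U, 21U left
rack 6: place 30U, 18U left
rack 6: place 11U, 7U left
rack 7: place 8U, 40U left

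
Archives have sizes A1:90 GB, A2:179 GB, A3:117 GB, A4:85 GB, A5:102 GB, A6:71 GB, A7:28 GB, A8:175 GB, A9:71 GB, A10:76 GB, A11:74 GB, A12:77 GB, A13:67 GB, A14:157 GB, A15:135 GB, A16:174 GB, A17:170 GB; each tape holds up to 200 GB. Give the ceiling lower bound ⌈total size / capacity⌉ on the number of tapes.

Total size = 90 + 179 + 117 + 85 + 102 + 71 + 28 + 175 + 71 + 76 + 74 + 77 + 67 + 157 + 135 + 174 + 170 = 1848 GB.
⌈1848 / 200⌉ = 10.

10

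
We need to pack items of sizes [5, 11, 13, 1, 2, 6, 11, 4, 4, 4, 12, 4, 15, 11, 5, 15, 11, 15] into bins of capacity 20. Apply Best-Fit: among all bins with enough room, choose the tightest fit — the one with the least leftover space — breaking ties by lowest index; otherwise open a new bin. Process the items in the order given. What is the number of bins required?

9 bins

Put 5 in bin 1; 15 remain.
Put 11 in bin 1; 4 remain.
Put 13 in bin 2; 7 remain.
Put 1 in bin 1; 3 remain.
Put 2 in bin 1; 1 remain.
Put 6 in bin 2; 1 remain.
Put 11 in bin 3; 9 remain.
Put 4 in bin 3; 5 remain.
Put 4 in bin 3; 1 remain.
Put 4 in bin 4; 16 remain.
Put 12 in bin 4; 4 remain.
Put 4 in bin 4; 0 remain.
Put 15 in bin 5; 5 remain.
Put 11 in bin 6; 9 remain.
Put 5 in bin 5; 0 remain.
Put 15 in bin 7; 5 remain.
Put 11 in bin 8; 9 remain.
Put 15 in bin 9; 5 remain.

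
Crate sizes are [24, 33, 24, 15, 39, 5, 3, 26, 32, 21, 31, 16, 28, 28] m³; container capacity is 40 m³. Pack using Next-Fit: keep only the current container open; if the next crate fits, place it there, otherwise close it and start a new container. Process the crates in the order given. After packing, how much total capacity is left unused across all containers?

24 m³ → container 1 (remaining 16 m³)
33 m³ → container 2 (remaining 7 m³)
24 m³ → container 3 (remaining 16 m³)
15 m³ → container 3 (remaining 1 m³)
39 m³ → container 4 (remaining 1 m³)
5 m³ → container 5 (remaining 35 m³)
3 m³ → container 5 (remaining 32 m³)
26 m³ → container 5 (remaining 6 m³)
32 m³ → container 6 (remaining 8 m³)
21 m³ → container 7 (remaining 19 m³)
31 m³ → container 8 (remaining 9 m³)
16 m³ → container 9 (remaining 24 m³)
28 m³ → container 10 (remaining 12 m³)
28 m³ → container 11 (remaining 12 m³)
11 containers × 40 m³ = 440 m³; used 325 m³; unused 115 m³.

115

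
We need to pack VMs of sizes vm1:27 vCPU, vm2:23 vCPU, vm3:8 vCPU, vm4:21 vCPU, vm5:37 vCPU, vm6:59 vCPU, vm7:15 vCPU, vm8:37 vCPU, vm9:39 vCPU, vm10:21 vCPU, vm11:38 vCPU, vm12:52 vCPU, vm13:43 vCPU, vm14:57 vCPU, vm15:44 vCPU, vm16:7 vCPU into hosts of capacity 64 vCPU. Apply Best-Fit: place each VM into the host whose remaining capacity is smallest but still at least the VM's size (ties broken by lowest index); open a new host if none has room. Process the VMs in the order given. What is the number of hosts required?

vm1 (27 vCPU) → host 1 (remaining 37 vCPU)
vm2 (23 vCPU) → host 1 (remaining 14 vCPU)
vm3 (8 vCPU) → host 1 (remaining 6 vCPU)
vm4 (21 vCPU) → host 2 (remaining 43 vCPU)
vm5 (37 vCPU) → host 2 (remaining 6 vCPU)
vm6 (59 vCPU) → host 3 (remaining 5 vCPU)
vm7 (15 vCPU) → host 4 (remaining 49 vCPU)
vm8 (37 vCPU) → host 4 (remaining 12 vCPU)
vm9 (39 vCPU) → host 5 (remaining 25 vCPU)
vm10 (21 vCPU) → host 5 (remaining 4 vCPU)
vm11 (38 vCPU) → host 6 (remaining 26 vCPU)
vm12 (52 vCPU) → host 7 (remaining 12 vCPU)
vm13 (43 vCPU) → host 8 (remaining 21 vCPU)
vm14 (57 vCPU) → host 9 (remaining 7 vCPU)
vm15 (44 vCPU) → host 10 (remaining 20 vCPU)
vm16 (7 vCPU) → host 9 (remaining 0 vCPU)
Final hosts: [27,23,8] [21,37] [59] [15,37] [39,21] [38] [52] [43] [57,7] [44].

10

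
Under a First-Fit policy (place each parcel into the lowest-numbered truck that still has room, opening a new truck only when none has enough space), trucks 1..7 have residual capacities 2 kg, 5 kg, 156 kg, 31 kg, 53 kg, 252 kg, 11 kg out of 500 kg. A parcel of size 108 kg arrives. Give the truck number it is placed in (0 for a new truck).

Trucks with room: truck 3 (156 kg), truck 6 (252 kg).
The first with room is truck 3.

3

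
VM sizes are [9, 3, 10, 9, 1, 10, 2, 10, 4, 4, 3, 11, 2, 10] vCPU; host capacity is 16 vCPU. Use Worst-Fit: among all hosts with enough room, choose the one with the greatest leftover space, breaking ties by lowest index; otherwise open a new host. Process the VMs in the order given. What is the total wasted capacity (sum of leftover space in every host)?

Put 9 vCPU in host 1; 7 vCPU remain.
Put 3 vCPU in host 1; 4 vCPU remain.
Put 10 vCPU in host 2; 6 vCPU remain.
Put 9 vCPU in host 3; 7 vCPU remain.
Put 1 vCPU in host 3; 6 vCPU remain.
Put 10 vCPU in host 4; 6 vCPU remain.
Put 2 vCPU in host 2; 4 vCPU remain.
Put 10 vCPU in host 5; 6 vCPU remain.
Put 4 vCPU in host 3; 2 vCPU remain.
Put 4 vCPU in host 4; 2 vCPU remain.
Put 3 vCPU in host 5; 3 vCPU remain.
Put 11 vCPU in host 6; 5 vCPU remain.
Put 2 vCPU in host 6; 3 vCPU remain.
Put 10 vCPU in host 7; 6 vCPU remain.
7 hosts × 16 vCPU = 112 vCPU; used 88 vCPU; unused 24 vCPU.

24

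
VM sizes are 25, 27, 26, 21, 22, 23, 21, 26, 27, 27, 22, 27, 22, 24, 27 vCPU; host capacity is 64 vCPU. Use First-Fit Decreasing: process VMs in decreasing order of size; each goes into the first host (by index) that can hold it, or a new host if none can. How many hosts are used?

Sorted descending: 27, 27, 27, 27, 27, 26, 26, 25, 24, 23, 22, 22, 22, 21, 21.
Put 27 vCPU in host 1; 37 vCPU remain.
Put 27 vCPU in host 1; 10 vCPU remain.
Put 27 vCPU in host 2; 37 vCPU remain.
Put 27 vCPU in host 2; 10 vCPU remain.
Put 27 vCPU in host 3; 37 vCPU remain.
Put 26 vCPU in host 3; 11 vCPU remain.
Put 26 vCPU in host 4; 38 vCPU remain.
Put 25 vCPU in host 4; 13 vCPU remain.
Put 24 vCPU in host 5; 40 vCPU remain.
Put 23 vCPU in host 5; 17 vCPU remain.
Put 22 vCPU in host 6; 42 vCPU remain.
Put 22 vCPU in host 6; 20 vCPU remain.
Put 22 vCPU in host 7; 42 vCPU remain.
Put 21 vCPU in host 7; 21 vCPU remain.
Put 21 vCPU in host 7; 0 vCPU remain.
Final hosts: [27,27] [27,27] [27,26] [26,25] [24,23] [22,22] [22,21,21].

7 hosts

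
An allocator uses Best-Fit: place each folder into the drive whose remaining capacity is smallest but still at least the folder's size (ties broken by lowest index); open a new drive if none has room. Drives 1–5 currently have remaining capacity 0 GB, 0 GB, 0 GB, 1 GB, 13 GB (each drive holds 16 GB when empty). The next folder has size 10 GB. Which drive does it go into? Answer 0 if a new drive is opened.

5

Drives with room: drive 5 (13 GB).
Tightest fit is drive 5 with 13 GB free.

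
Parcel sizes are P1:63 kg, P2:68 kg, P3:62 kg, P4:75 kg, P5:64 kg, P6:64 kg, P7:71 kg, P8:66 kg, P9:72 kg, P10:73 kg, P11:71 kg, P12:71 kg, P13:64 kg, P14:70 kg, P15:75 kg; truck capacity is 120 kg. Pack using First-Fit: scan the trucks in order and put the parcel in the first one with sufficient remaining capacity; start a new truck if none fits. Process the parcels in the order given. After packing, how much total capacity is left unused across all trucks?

P1 (63 kg) → truck 1 (remaining 57 kg)
P2 (68 kg) → truck 2 (remaining 52 kg)
P3 (62 kg) → truck 3 (remaining 58 kg)
P4 (75 kg) → truck 4 (remaining 45 kg)
P5 (64 kg) → truck 5 (remaining 56 kg)
P6 (64 kg) → truck 6 (remaining 56 kg)
P7 (71 kg) → truck 7 (remaining 49 kg)
P8 (66 kg) → truck 8 (remaining 54 kg)
P9 (72 kg) → truck 9 (remaining 48 kg)
P10 (73 kg) → truck 10 (remaining 47 kg)
P11 (71 kg) → truck 11 (remaining 49 kg)
P12 (71 kg) → truck 12 (remaining 49 kg)
P13 (64 kg) → truck 13 (remaining 56 kg)
P14 (70 kg) → truck 14 (remaining 50 kg)
P15 (75 kg) → truck 15 (remaining 45 kg)
15 trucks × 120 kg = 1800 kg; used 1029 kg; unused 771 kg.

771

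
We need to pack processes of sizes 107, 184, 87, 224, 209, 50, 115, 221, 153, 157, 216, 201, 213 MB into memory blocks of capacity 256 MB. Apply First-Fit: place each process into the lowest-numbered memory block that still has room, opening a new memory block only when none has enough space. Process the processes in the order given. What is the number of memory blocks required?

memory block 1: place 107 MB, 149 MB left
memory block 2: place 184 MB, 72 MB left
memory block 1: place 87 MB, 62 MB left
memory block 3: place 224 MB, 32 MB left
memory block 4: place 209 MB, 47 MB left
memory block 1: place 50 MB, 12 MB left
memory block 5: place 115 MB, 141 MB left
memory block 6: place 221 MB, 35 MB left
memory block 7: place 153 MB, 103 MB left
memory block 8: place 157 MB, 99 MB left
memory block 9: place 216 MB, 40 MB left
memory block 10: place 201 MB, 55 MB left
memory block 11: place 213 MB, 43 MB left
Final memory blocks: [107,87,50] [184] [224] [209] [115] [221] [153] [157] [216] [201] [213].

11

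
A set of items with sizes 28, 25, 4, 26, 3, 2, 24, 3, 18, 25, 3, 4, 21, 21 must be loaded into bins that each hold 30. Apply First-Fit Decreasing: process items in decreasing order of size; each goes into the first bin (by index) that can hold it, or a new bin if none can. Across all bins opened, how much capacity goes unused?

33

Sorted descending: 28, 26, 25, 25, 24, 21, 21, 18, 4, 4, 3, 3, 3, 2.
Put 28 in bin 1; 2 remain.
Put 26 in bin 2; 4 remain.
Put 25 in bin 3; 5 remain.
Put 25 in bin 4; 5 remain.
Put 24 in bin 5; 6 remain.
Put 21 in bin 6; 9 remain.
Put 21 in bin 7; 9 remain.
Put 18 in bin 8; 12 remain.
Put 4 in bin 2; 0 remain.
Put 4 in bin 3; 1 remain.
Put 3 in bin 4; 2 remain.
Put 3 in bin 5; 3 remain.
Put 3 in bin 5; 0 remain.
Put 2 in bin 1; 0 remain.
8 bins × 30 = 240; used 207; unused 33.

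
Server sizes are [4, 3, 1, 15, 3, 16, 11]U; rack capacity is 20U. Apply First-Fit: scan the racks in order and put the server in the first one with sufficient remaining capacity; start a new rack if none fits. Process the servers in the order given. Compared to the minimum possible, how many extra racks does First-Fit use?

First-Fit: [4,3,1,3] [15] [16] [11] → 4 racks.
Total size 53U; any packing needs at least ⌈53/20⌉ = 3 racks.
An optimal packing achieves that bound: [16,4] [15,3,1] [11,3] → 3 racks.
Excess: 4 − 3 = 1.

1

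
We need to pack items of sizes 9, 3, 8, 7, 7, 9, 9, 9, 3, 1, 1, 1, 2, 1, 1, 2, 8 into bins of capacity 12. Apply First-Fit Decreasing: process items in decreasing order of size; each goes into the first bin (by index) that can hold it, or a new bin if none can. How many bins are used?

Sorted descending: 9, 9, 9, 9, 8, 8, 7, 7, 3, 3, 2, 2, 1, 1, 1, 1, 1.
9 → bin 1 (remaining 3)
9 → bin 2 (remaining 3)
9 → bin 3 (remaining 3)
9 → bin 4 (remaining 3)
8 → bin 5 (remaining 4)
8 → bin 6 (remaining 4)
7 → bin 7 (remaining 5)
7 → bin 8 (remaining 5)
3 → bin 1 (remaining 0)
3 → bin 2 (remaining 0)
2 → bin 3 (remaining 1)
2 → bin 4 (remaining 1)
1 → bin 3 (remaining 0)
1 → bin 4 (remaining 0)
1 → bin 5 (remaining 3)
1 → bin 5 (remaining 2)
1 → bin 5 (remaining 1)
Final bins: [9,3] [9,3] [9,2,1] [9,2,1] [8,1,1,1] [8] [7] [7].

8 bins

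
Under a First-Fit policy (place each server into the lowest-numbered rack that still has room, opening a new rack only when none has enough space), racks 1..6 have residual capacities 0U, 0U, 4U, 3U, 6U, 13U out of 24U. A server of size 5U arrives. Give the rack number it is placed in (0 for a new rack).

Racks with room: rack 5 (6U), rack 6 (13U).
The first with room is rack 5.

5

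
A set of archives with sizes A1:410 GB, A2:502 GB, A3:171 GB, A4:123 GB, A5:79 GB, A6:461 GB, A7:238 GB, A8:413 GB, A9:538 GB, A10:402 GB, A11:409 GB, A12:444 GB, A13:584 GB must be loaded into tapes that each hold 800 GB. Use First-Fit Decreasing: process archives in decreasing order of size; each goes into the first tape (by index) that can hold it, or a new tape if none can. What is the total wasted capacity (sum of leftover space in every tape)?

2426

Sorted descending: 584, 538, 502, 461, 444, 413, 410, 409, 402, 238, 171, 123, 79.
584 GB → tape 1 (remaining 216 GB)
538 GB → tape 2 (remaining 262 GB)
502 GB → tape 3 (remaining 298 GB)
461 GB → tape 4 (remaining 339 GB)
444 GB → tape 5 (remaining 356 GB)
413 GB → tape 6 (remaining 387 GB)
410 GB → tape 7 (remaining 390 GB)
409 GB → tape 8 (remaining 391 GB)
402 GB → tape 9 (remaining 398 GB)
238 GB → tape 2 (remaining 24 GB)
171 GB → tape 1 (remaining 45 GB)
123 GB → tape 3 (remaining 175 GB)
79 GB → tape 3 (remaining 96 GB)
9 tapes × 800 GB = 7200 GB; used 4774 GB; unused 2426 GB.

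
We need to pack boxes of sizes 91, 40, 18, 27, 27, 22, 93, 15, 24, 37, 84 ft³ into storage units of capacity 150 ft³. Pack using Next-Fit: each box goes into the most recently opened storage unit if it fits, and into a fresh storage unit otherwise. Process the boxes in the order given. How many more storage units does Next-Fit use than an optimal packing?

0

Next-Fit: [91,40,18] [27,27,22] [93,15,24] [37,84] → 4 storage units.
Total size 478 ft³; any packing needs at least ⌈478/150⌉ = 4 storage units.
So 4 is already optimal.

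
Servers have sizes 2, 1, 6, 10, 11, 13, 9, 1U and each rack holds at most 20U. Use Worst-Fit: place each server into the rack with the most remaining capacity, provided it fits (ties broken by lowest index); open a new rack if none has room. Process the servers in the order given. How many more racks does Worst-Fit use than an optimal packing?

0

Worst-Fit: [2,1,6,10] [11,9] [13,1] → 3 racks.
Total size 53U; any packing needs at least ⌈53/20⌉ = 3 racks.
So 3 is already optimal.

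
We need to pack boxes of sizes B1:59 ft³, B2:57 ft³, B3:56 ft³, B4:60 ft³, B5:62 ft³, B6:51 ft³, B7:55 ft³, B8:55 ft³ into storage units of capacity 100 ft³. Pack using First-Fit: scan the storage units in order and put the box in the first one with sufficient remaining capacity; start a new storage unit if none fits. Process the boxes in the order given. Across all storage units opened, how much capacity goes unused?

345

B1 (59 ft³) → storage unit 1 (remaining 41 ft³)
B2 (57 ft³) → storage unit 2 (remaining 43 ft³)
B3 (56 ft³) → storage unit 3 (remaining 44 ft³)
B4 (60 ft³) → storage unit 4 (remaining 40 ft³)
B5 (62 ft³) → storage unit 5 (remaining 38 ft³)
B6 (51 ft³) → storage unit 6 (remaining 49 ft³)
B7 (55 ft³) → storage unit 7 (remaining 45 ft³)
B8 (55 ft³) → storage unit 8 (remaining 45 ft³)
8 storage units × 100 ft³ = 800 ft³; used 455 ft³; unused 345 ft³.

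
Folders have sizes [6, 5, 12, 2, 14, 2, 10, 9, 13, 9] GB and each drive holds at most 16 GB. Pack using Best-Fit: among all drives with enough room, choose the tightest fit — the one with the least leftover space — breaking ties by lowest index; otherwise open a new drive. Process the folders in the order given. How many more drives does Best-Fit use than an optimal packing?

1

Best-Fit: [6,5] [12,2,2] [14] [10] [9] [13] [9] → 7 drives.
Total size 82 GB; any packing needs at least ⌈82/16⌉ = 6 drives.
An optimal packing achieves that bound: [14,2] [13,2] [12] [10,6] [9,5] [9] → 6 drives.
Excess: 7 − 6 = 1.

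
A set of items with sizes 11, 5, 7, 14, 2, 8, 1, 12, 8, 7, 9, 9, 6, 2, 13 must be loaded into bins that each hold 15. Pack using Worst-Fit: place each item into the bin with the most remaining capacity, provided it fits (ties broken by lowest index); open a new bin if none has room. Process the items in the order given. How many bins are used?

9

bin 1: place 11, 4 left
bin 2: place 5, 10 left
bin 2: place 7, 3 left
bin 3: place 14, 1 left
bin 1: place 2, 2 left
bin 4: place 8, 7 left
bin 4: place 1, 6 left
bin 5: place 12, 3 left
bin 6: place 8, 7 left
bin 6: place 7, 0 left
bin 7: place 9, 6 left
bin 8: place 9, 6 left
bin 4: place 6, 0 left
bin 7: place 2, 4 left
bin 9: place 13, 2 left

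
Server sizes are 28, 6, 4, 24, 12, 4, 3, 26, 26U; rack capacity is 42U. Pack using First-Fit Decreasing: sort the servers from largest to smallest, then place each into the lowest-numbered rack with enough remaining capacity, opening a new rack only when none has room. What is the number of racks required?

Sorted descending: 28, 26, 26, 24, 12, 6, 4, 4, 3.
28U → rack 1 (remaining 14U)
26U → rack 2 (remaining 16U)
26U → rack 3 (remaining 16U)
24U → rack 4 (remaining 18U)
12U → rack 1 (remaining 2U)
6U → rack 2 (remaining 10U)
4U → rack 2 (remaining 6U)
4U → rack 2 (remaining 2U)
3U → rack 3 (remaining 13U)

4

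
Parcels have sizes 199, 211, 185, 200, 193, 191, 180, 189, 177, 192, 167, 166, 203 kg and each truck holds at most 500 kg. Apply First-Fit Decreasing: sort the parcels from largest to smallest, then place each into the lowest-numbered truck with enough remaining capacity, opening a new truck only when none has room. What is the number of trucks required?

7 trucks

Sorted descending: 211, 203, 200, 199, 193, 192, 191, 189, 185, 180, 177, 167, 166.
truck 1: place 211 kg, 289 kg left
truck 1: place 203 kg, 86 kg left
truck 2: place 200 kg, 300 kg left
truck 2: place 199 kg, 101 kg left
truck 3: place 193 kg, 307 kg left
truck 3: place 192 kg, 115 kg left
truck 4: place 191 kg, 309 kg left
truck 4: place 189 kg, 120 kg left
truck 5: place 185 kg, 315 kg left
truck 5: place 180 kg, 135 kg left
truck 6: place 177 kg, 323 kg left
truck 6: place 167 kg, 156 kg left
truck 7: place 166 kg, 334 kg left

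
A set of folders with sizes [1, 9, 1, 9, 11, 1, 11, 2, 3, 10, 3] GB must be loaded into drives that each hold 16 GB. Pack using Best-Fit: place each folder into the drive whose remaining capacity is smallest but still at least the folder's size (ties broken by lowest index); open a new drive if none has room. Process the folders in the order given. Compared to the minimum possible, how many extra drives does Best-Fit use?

Best-Fit: [1,9,1,1,2] [9] [11,3] [11,3] [10] → 5 drives.
5 folders exceed 8 GB (half the capacity), and no two of those can share a drive, so at least 5 drives are needed.
So 5 is already optimal.

0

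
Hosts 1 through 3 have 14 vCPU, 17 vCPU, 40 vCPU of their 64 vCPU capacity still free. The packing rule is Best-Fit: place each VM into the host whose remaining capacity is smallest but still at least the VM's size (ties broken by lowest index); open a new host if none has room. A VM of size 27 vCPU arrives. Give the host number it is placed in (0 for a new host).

Hosts with room: host 3 (40 vCPU).
Tightest fit is host 3 with 40 vCPU free.

3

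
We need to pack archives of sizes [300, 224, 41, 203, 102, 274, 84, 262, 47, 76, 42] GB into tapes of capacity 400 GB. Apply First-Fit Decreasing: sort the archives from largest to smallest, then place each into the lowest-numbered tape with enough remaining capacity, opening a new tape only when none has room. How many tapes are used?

Sorted descending: 300, 274, 262, 224, 203, 102, 84, 76, 47, 42, 41.
tape 1: place 300 GB, 100 GB left
tape 2: place 274 GB, 126 GB left
tape 3: place 262 GB, 138 GB left
tape 4: place 224 GB, 176 GB left
tape 5: place 203 GB, 197 GB left
tape 2: place 102 GB, 24 GB left
tape 1: place 84 GB, 16 GB left
tape 3: place 76 GB, 62 GB left
tape 3: place 47 GB, 15 GB left
tape 4: place 42 GB, 134 GB left
tape 4: place 41 GB, 93 GB left

5 tapes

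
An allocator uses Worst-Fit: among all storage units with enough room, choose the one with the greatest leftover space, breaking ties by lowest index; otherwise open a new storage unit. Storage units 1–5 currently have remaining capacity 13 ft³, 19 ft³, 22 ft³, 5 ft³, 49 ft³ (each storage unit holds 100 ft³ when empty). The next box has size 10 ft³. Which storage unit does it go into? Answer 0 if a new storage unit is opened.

5

Storage units with room: storage unit 1 (13 ft³), storage unit 2 (19 ft³), storage unit 3 (22 ft³), storage unit 5 (49 ft³).
Most room is storage unit 5 with 49 ft³ free.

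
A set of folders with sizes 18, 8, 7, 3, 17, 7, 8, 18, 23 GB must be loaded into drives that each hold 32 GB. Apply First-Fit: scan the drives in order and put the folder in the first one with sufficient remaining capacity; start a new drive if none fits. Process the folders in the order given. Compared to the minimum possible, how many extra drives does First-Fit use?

First-Fit: [18,8,3] [7,17,7] [8,18] [23] → 4 drives.
Total size 109 GB; any packing needs at least ⌈109/32⌉ = 4 drives.
So 4 is already optimal.

0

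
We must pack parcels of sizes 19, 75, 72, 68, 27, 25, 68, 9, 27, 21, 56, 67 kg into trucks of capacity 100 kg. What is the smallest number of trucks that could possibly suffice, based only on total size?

6

Total size = 19 + 75 + 72 + 68 + 27 + 25 + 68 + 9 + 27 + 21 + 56 + 67 = 534 kg.
⌈534 / 100⌉ = 6.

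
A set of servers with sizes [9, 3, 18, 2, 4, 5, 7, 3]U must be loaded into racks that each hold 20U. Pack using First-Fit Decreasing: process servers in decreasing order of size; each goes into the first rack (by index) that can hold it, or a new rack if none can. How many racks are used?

3 racks

Sorted descending: 18, 9, 7, 5, 4, 3, 3, 2.
rack 1: place 18U, 2U left
rack 2: place 9U, 11U left
rack 2: place 7U, 4U left
rack 3: place 5U, 15U left
rack 2: place 4U, 0U left
rack 3: place 3U, 12U left
rack 3: place 3U, 9U left
rack 1: place 2U, 0U left
Final racks: [18,2] [9,7,4] [5,3,3].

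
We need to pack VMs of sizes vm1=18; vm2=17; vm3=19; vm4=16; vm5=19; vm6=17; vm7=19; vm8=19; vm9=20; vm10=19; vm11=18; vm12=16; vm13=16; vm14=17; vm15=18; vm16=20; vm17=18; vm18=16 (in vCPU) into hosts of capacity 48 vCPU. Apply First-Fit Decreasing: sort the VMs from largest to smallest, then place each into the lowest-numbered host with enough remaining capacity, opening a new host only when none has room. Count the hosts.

Sorted descending: 20, 20, 19, 19, 19, 19, 19, 18, 18, 18, 18, 17, 17, 17, 16, 16, 16, 16.
host 1: place 20 vCPU, 28 vCPU left
host 1: place 20 vCPU, 8 vCPU left
host 2: place 19 vCPU, 29 vCPU left
host 2: place 19 vCPU, 10 vCPU left
host 3: place 19 vCPU, 29 vCPU left
host 3: place 19 vCPU, 10 vCPU left
host 4: place 19 vCPU, 29 vCPU left
host 4: place 18 vCPU, 11 vCPU left
host 5: place 18 vCPU, 30 vCPU left
host 5: place 18 vCPU, 12 vCPU left
host 6: place 18 vCPU, 30 vCPU left
host 6: place 17 vCPU, 13 vCPU left
host 7: place 17 vCPU, 31 vCPU left
host 7: place 17 vCPU, 14 vCPU left
host 8: place 16 vCPU, 32 vCPU left
host 8: place 16 vCPU, 16 vCPU left
host 8: place 16 vCPU, 0 vCPU left
host 9: place 16 vCPU, 32 vCPU left

9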